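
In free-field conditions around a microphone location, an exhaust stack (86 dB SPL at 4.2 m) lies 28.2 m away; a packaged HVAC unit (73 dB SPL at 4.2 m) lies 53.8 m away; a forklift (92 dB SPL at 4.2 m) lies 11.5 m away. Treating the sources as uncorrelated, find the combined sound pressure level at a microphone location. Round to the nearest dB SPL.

83 dB SPL

Apply inverse-square spreading to bring every level to the receiver, then sum 10^(L/10).
exhaust stack: 86 − 20·log₁₀(28.2/4.2) = 86 − 16.54 = 69.46 dB SPL.
packaged HVAC unit: 73 − 20·log₁₀(53.8/4.2) = 73 − 22.15 = 50.85 dB SPL.
forklift: 92 − 20·log₁₀(11.5/4.2) = 92 − 8.75 = 83.25 dB SPL.
Σ 10^(L/10) = 2.204e+08 → L_total = 10·log₁₀(2.204e+08) = 83.43 dB SPL.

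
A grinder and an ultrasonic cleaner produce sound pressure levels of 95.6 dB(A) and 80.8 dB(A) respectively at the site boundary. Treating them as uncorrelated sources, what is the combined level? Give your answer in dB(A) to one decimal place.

For uncorrelated sources the intensities add, so convert each level to linear form, sum, and take 10·log₁₀ of the total.
Σ 10^(L/10) = 10^(95.6/10) + 10^(80.8/10) = 3.751e+09.
L_total = 10·log₁₀(3.751e+09) = 95.74 dB(A).

95.7 dB(A)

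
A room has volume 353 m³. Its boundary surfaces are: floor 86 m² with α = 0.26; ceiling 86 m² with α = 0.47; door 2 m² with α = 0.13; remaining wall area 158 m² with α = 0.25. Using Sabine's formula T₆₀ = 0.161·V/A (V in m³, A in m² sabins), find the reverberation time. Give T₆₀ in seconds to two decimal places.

Total absorption A = 86·0.26 + 86·0.47 + 2·0.13 + 158·0.25 = 102.54 m² sabins.
T₆₀ = 0.161 × 353 / 102.54 = 0.554 s.

0.55 s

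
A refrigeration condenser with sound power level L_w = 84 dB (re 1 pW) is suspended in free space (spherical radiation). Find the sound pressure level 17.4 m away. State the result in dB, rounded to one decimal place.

Free-field spherical radiation: L_p = L_w − 10·log₁₀(4π·r²), r = 17.4 m.
4π·r² = 3805 m², 10·log₁₀ of that is 35.803 dB.
L_p = 84 − 35.803 = 48.20 dB.

48.2 dB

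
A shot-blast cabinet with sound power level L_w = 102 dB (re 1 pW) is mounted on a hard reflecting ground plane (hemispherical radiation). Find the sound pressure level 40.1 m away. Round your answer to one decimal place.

Free-field hemispherical radiation: L_p = L_w − 10·log₁₀(2π·r²), r = 40.1 m.
2π·r² = 1.01e+04 m², 10·log₁₀ of that is 40.045 dB.
L_p = 102 − 40.045 = 61.96 dB.

62.0 dB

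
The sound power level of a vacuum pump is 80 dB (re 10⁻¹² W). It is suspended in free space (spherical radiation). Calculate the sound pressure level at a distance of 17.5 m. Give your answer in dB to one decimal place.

44.1 dB

L_p = L_w − 10·log₁₀(4π·r²) with r = 17.5 m.
4π·r² = 3848 m², 10·log₁₀ of that is 35.853 dB.
L_p = 80 − 35.853 = 44.15 dB.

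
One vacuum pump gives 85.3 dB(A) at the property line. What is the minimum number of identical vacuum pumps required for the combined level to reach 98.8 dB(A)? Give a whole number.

23

N identical sources give L₁ + 10·log₁₀ N, so require 10·log₁₀ N ≥ 98.8 − 85.3 = 13.5 dB.
N ≥ 10^(13.5/10) = 22.387, so N = 23.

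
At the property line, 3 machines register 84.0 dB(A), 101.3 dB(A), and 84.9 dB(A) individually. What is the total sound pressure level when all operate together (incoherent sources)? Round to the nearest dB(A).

101 dB(A)

Incoherent sources combine by intensity addition: L_total = 10·log₁₀(Σ 10^(L_i/10)).
Σ 10^(L/10) = 10^(84.0/10) + 10^(101.3/10) + 10^(84.9/10) = 1.405e+10.
L_total = 10·log₁₀(1.405e+10) = 101.48 dB(A).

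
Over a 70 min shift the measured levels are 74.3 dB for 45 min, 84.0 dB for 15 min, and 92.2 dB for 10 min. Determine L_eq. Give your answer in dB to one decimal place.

84.9 dB

L_eq = 10·log₁₀[(1/T)·Σ tᵢ·10^(Lᵢ/10)] with T = 70 min.
Σ tᵢ·10^(Lᵢ/10) = 45·10^(74.3/10) + 15·10^(84.0/10) + 10·10^(92.2/10) = 2.157e+10.
L_eq = 10·log₁₀(2.157e+10/70) = 84.89 dB.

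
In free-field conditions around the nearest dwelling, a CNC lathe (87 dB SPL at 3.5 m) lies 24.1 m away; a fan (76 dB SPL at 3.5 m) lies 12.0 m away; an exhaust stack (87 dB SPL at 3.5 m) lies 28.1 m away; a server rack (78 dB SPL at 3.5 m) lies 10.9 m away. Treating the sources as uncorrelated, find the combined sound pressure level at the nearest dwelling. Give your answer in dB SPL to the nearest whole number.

First find each source's level at the receiver (point-source: −20·log₁₀(r/r_ref)), then combine on an intensity basis.
CNC lathe: 87 − 20·log₁₀(24.1/3.5) = 87 − 16.76 = 70.24 dB SPL.
fan: 76 − 20·log₁₀(12.0/3.5) = 76 − 10.70 = 65.30 dB SPL.
exhaust stack: 87 − 20·log₁₀(28.1/3.5) = 87 − 18.09 = 68.91 dB SPL.
server rack: 78 − 20·log₁₀(10.9/3.5) = 78 − 9.87 = 68.13 dB SPL.
Σ 10^(L/10) = 2.824e+07 → L_total = 10·log₁₀(2.824e+07) = 74.51 dB SPL.

75 dB SPL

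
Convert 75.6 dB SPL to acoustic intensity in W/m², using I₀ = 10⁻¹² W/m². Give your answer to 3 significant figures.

3.63e-05 W/m²

I/I₀ = 10^(75.6/10) = 3.631e+07, so I = 3.631e+07 × 10⁻¹² W/m².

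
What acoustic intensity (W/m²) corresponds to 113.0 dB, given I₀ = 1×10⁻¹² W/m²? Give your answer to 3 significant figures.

L = 10·log₁₀(I/I₀) ⇒ I = I₀·10^(L/10) = 10⁻¹² × 10^11.30.

0.200 W/m²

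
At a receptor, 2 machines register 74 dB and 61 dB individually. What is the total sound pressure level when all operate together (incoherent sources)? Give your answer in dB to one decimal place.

74.2 dB

Incoherent sources combine by intensity addition: L_total = 10·log₁₀(Σ 10^(L_i/10)).
Σ 10^(L/10) = 10^(74/10) + 10^(61/10) = 2.638e+07.
L_total = 10·log₁₀(2.638e+07) = 74.21 dB.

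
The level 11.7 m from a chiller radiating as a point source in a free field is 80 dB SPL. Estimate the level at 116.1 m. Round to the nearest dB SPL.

60 dB SPL

For a point source, L₂ = L₁ − 20·log₁₀(r₂/r₁).
L₂ = 80 − 20·log₁₀(116.1/11.7) = 80 − 19.933 = 60.07 dB SPL.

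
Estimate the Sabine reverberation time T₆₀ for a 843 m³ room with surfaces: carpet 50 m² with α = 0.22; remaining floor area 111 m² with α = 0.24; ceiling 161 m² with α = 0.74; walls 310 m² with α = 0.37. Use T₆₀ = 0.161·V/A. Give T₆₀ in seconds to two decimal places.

0.50 s

Total absorption A = 50·0.22 + 111·0.24 + 161·0.74 + 310·0.37 = 271.48 m² sabins.
T₆₀ = 0.161 × 843 / 271.48 = 0.500 s.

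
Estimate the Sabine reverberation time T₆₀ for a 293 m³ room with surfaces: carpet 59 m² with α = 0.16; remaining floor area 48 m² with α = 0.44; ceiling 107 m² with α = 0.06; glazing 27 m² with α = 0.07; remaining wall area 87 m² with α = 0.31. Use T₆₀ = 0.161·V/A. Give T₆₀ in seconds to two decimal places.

A = Σ Sᵢαᵢ = 59·0.16 + 48·0.44 + 107·0.06 + 27·0.07 + 87·0.31 = 65.84 m².
T₆₀ = 0.161 × 293 / 65.84 = 0.716 s.

0.72 s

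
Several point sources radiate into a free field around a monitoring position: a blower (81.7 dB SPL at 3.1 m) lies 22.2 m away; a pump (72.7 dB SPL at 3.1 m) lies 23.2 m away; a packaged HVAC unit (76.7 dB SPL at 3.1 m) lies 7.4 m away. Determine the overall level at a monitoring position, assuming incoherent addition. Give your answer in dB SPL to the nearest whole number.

71 dB SPL

Propagate each source to the receiver with L = L_ref − 20·log₁₀(r/r_ref), then add intensities.
blower: 81.7 − 20·log₁₀(22.2/3.1) = 81.7 − 17.10 = 64.60 dB SPL.
pump: 72.7 − 20·log₁₀(23.2/3.1) = 72.7 − 17.48 = 55.22 dB SPL.
packaged HVAC unit: 76.7 − 20·log₁₀(7.4/3.1) = 76.7 − 7.56 = 69.14 dB SPL.
Σ 10^(L/10) = 1.143e+07 → L_total = 10·log₁₀(1.143e+07) = 70.58 dB SPL.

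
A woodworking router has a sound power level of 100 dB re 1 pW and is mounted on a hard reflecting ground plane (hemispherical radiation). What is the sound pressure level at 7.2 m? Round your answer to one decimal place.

74.9 dB

Free-field hemispherical radiation: L_p = L_w − 10·log₁₀(2π·r²), r = 7.2 m.
2π·r² = 325.7 m², 10·log₁₀ of that is 25.128 dB.
L_p = 100 − 25.128 = 74.87 dB.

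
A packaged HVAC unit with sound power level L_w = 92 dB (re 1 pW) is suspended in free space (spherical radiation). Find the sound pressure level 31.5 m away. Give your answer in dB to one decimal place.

51.0 dB

Free-field spherical radiation: L_p = L_w − 10·log₁₀(4π·r²), r = 31.5 m.
4π·r² = 1.247e+04 m², 10·log₁₀ of that is 40.958 dB.
L_p = 92 − 40.958 = 51.04 dB.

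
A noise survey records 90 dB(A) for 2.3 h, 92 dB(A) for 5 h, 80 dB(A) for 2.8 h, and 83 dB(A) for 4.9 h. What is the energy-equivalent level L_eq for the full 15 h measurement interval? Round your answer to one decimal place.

88.8 dB(A)

The energy average is taken in the linear domain: L_eq = 10·log₁₀[(Σ tᵢ·10^(Lᵢ/10))/T], T = 15 h.
Σ tᵢ·10^(Lᵢ/10) = 2.3·10^(90/10) + 5·10^(92/10) + 2.8·10^(80/10) + 4.9·10^(83/10) = 1.148e+10.
L_eq = 10·log₁₀(1.148e+10/15) = 88.84 dB(A).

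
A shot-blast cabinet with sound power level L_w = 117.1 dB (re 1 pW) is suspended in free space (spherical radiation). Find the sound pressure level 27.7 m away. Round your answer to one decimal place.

Free-field spherical radiation: L_p = L_w − 10·log₁₀(4π·r²), r = 27.7 m.
4π·r² = 9642 m², 10·log₁₀ of that is 39.842 dB.
L_p = 117.1 − 39.842 = 77.26 dB.

77.3 dB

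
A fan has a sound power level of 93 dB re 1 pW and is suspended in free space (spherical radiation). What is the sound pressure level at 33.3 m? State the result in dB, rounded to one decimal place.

L_p = L_w − 10·log₁₀(4π·r²) with r = 33.3 m.
4π·r² = 1.393e+04 m², 10·log₁₀ of that is 41.441 dB.
L_p = 93 − 41.441 = 51.56 dB.

51.6 dB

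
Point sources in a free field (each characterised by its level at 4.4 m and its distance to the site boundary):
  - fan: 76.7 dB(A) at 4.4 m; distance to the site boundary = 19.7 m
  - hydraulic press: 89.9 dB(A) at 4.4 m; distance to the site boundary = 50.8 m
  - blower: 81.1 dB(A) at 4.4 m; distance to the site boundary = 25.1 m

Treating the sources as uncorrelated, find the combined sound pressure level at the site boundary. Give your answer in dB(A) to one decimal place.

Propagate each source to the receiver with L = L_ref − 20·log₁₀(r/r_ref), then add intensities.
fan: 76.7 − 20·log₁₀(19.7/4.4) = 76.7 − 13.02 = 63.68 dB(A).
hydraulic press: 89.9 − 20·log₁₀(50.8/4.4) = 89.9 − 21.25 = 68.65 dB(A).
blower: 81.1 − 20·log₁₀(25.1/4.4) = 81.1 − 15.12 = 65.98 dB(A).
Σ 10^(L/10) = 1.362e+07 → L_total = 10·log₁₀(1.362e+07) = 71.34 dB(A).

71.3 dB(A)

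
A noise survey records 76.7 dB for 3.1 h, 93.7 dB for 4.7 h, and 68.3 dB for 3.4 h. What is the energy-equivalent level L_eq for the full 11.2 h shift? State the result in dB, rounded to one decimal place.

90.0 dB

L_eq = 10·log₁₀[(1/T)·Σ tᵢ·10^(Lᵢ/10)] with T = 11.2 h.
Σ tᵢ·10^(Lᵢ/10) = 3.1·10^(76.7/10) + 4.7·10^(93.7/10) + 3.4·10^(68.3/10) = 1.119e+10.
L_eq = 10·log₁₀(1.119e+10/11.2) = 89.99 dB.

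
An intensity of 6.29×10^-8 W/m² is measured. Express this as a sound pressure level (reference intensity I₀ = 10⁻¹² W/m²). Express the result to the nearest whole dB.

Dividing by I₀ shifts the exponent by 12: I/I₀ = 6.29×10^4.
L = 10·(0.7987 + 4) = 47.99 dB.

48 dB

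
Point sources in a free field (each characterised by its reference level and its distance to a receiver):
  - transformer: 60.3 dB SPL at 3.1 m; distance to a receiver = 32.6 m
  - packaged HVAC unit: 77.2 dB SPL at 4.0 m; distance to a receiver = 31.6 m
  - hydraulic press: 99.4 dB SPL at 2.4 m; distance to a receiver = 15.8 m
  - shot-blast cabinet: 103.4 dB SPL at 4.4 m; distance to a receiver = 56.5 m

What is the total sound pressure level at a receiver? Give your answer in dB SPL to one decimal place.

Apply inverse-square spreading to bring every level to the receiver, then sum 10^(L/10).
transformer: 60.3 − 20·log₁₀(32.6/3.1) = 60.3 − 20.44 = 39.86 dB SPL.
packaged HVAC unit: 77.2 − 20·log₁₀(31.6/4.0) = 77.2 − 17.95 = 59.25 dB SPL.
hydraulic press: 99.4 − 20·log₁₀(15.8/2.4) = 99.4 − 16.37 = 83.03 dB SPL.
shot-blast cabinet: 103.4 − 20·log₁₀(56.5/4.4) = 103.4 − 22.17 = 81.23 dB SPL.
Σ 10^(L/10) = 3.345e+08 → L_total = 10·log₁₀(3.345e+08) = 85.24 dB SPL.

85.2 dB SPL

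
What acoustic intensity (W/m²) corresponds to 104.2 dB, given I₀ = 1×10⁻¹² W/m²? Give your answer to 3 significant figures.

I = I₀·10^(L/10) = 10⁻¹² × 10^(104.2/10) = 10^(-1.580).

0.0263 W/m²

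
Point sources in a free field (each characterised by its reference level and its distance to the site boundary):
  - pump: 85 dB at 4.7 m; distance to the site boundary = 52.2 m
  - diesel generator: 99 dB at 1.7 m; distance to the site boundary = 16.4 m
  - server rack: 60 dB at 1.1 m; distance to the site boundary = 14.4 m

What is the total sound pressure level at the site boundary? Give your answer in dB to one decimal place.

79.4 dB

First find each source's level at the receiver (point-source: −20·log₁₀(r/r_ref)), then combine on an intensity basis.
pump: 85 − 20·log₁₀(52.2/4.7) = 85 − 20.91 = 64.09 dB.
diesel generator: 99 − 20·log₁₀(16.4/1.7) = 99 − 19.69 = 79.31 dB.
server rack: 60 − 20·log₁₀(14.4/1.1) = 60 − 22.34 = 37.66 dB.
Σ 10^(L/10) = 8.792e+07 → L_total = 10·log₁₀(8.792e+07) = 79.44 dB.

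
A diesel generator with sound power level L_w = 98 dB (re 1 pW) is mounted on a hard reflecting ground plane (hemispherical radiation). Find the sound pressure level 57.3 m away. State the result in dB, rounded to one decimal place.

The power spreads over a hemisphere of area 2π·r², so L_p = L_w − 10·log₁₀(2π·r²).
2π·r² = 2.063e+04 m², 10·log₁₀ of that is 43.145 dB.
L_p = 98 − 43.145 = 54.86 dB.

54.9 dB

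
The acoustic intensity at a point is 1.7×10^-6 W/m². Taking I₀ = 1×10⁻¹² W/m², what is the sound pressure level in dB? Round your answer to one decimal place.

Dividing by I₀ shifts the exponent by 12: I/I₀ = 1.7×10^6.
L = 10·(0.2304 + 6) = 62.30 dB.

62.3 dB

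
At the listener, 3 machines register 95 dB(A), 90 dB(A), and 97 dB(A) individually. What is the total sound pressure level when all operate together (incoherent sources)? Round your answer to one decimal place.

99.6 dB(A)

Incoherent sources combine by intensity addition: L_total = 10·log₁₀(Σ 10^(L_i/10)).
Σ 10^(L/10) = 10^(95/10) + 10^(90/10) + 10^(97/10) = 9.174e+09.
L_total = 10·log₁₀(9.174e+09) = 99.63 dB(A).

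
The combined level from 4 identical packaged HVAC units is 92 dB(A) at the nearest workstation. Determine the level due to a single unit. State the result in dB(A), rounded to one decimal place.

For N identical incoherent sources L_total = L₁ + 10·log₁₀ N, so L₁ = 92 − 10·log₁₀(4) = 92 − 6.021.

86.0 dB(A)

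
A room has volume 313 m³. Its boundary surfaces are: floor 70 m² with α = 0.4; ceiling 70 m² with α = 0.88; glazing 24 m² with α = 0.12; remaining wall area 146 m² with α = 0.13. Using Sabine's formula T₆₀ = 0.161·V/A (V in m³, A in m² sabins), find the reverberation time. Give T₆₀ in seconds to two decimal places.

0.45 s

Summing Sᵢαᵢ: 70·0.4 + 70·0.88 + 24·0.12 + 146·0.13 = 111.46 m².
T₆₀ = 0.161 × 313 / 111.46 = 0.452 s.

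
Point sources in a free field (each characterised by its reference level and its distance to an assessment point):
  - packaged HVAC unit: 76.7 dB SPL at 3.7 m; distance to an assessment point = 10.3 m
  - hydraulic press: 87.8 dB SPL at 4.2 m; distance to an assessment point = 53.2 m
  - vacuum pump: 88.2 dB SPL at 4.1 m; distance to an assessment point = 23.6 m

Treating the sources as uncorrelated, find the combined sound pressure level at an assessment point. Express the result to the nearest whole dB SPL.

75 dB SPL

Apply inverse-square spreading to bring every level to the receiver, then sum 10^(L/10).
packaged HVAC unit: 76.7 − 20·log₁₀(10.3/3.7) = 76.7 − 8.89 = 67.81 dB SPL.
hydraulic press: 87.8 − 20·log₁₀(53.2/4.2) = 87.8 − 22.05 = 65.75 dB SPL.
vacuum pump: 88.2 − 20·log₁₀(23.6/4.1) = 88.2 − 15.20 = 73.00 dB SPL.
Σ 10^(L/10) = 2.973e+07 → L_total = 10·log₁₀(2.973e+07) = 74.73 dB SPL.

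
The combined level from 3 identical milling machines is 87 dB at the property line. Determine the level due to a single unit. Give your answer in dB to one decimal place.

For N identical incoherent sources L_total = L₁ + 10·log₁₀ N, so L₁ = 87 − 10·log₁₀(3) = 87 − 4.771.

82.2 dB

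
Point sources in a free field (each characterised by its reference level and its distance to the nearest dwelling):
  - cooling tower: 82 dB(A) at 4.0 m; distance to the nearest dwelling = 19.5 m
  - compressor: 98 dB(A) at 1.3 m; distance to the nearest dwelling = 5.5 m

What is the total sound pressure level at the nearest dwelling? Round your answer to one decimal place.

85.6 dB(A)

First find each source's level at the receiver (point-source: −20·log₁₀(r/r_ref)), then combine on an intensity basis.
cooling tower: 82 − 20·log₁₀(19.5/4.0) = 82 − 13.76 = 68.24 dB(A).
compressor: 98 − 20·log₁₀(5.5/1.3) = 98 − 12.53 = 85.47 dB(A).
Σ 10^(L/10) = 3.592e+08 → L_total = 10·log₁₀(3.592e+08) = 85.55 dB(A).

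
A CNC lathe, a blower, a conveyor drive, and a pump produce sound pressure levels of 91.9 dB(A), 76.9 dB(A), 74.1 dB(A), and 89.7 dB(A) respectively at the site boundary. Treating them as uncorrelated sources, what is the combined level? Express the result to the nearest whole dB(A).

Incoherent sources combine by intensity addition: L_total = 10·log₁₀(Σ 10^(L_i/10)).
Σ 10^(L/10) = 10^(91.9/10) + 10^(76.9/10) + 10^(74.1/10) + 10^(89.7/10) = 2.557e+09.
L_total = 10·log₁₀(2.557e+09) = 94.08 dB(A).

94 dB(A)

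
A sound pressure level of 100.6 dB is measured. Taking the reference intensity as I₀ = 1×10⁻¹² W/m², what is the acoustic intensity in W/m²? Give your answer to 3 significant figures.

0.0115 W/m²

L = 10·log₁₀(I/I₀) ⇒ I = I₀·10^(L/10) = 10⁻¹² × 10^10.06.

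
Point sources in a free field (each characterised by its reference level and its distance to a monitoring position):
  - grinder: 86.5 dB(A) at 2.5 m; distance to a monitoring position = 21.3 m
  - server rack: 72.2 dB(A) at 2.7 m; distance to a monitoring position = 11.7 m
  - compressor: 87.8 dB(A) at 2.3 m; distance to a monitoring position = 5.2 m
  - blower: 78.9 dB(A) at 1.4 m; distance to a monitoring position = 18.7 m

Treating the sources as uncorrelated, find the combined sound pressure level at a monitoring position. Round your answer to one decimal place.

81.0 dB(A)

Propagate each source to the receiver with L = L_ref − 20·log₁₀(r/r_ref), then add intensities.
grinder: 86.5 − 20·log₁₀(21.3/2.5) = 86.5 − 18.61 = 67.89 dB(A).
server rack: 72.2 − 20·log₁₀(11.7/2.7) = 72.2 − 12.74 = 59.46 dB(A).
compressor: 87.8 − 20·log₁₀(5.2/2.3) = 87.8 − 7.09 = 80.71 dB(A).
blower: 78.9 − 20·log₁₀(18.7/1.4) = 78.9 − 22.51 = 56.39 dB(A).
Σ 10^(L/10) = 1.254e+08 → L_total = 10·log₁₀(1.254e+08) = 80.98 dB(A).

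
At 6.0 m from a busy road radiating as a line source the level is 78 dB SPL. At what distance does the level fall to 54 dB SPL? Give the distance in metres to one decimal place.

For a line source L₁ − L₂ = 10·log₁₀(r₂/r₁), so r₂ = r₁·10^((L₁−L₂)/10).
r₂ = 6.0·10^((78−54)/10) = 6.0·10^(24.0/10) = 1507.13 m.

1507.1 m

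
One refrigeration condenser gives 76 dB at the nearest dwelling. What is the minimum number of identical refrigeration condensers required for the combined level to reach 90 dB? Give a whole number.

26

N identical sources give L₁ + 10·log₁₀ N, so require 10·log₁₀ N ≥ 90 − 76 = 14.0 dB.
N ≥ 10^(14.0/10) = 25.119, so N = 26.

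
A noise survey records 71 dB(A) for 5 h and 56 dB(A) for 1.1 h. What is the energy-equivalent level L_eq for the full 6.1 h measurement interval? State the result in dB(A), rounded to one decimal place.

70.2 dB(A)

The energy average is taken in the linear domain: L_eq = 10·log₁₀[(Σ tᵢ·10^(Lᵢ/10))/T], T = 6.1 h.
Σ tᵢ·10^(Lᵢ/10) = 5·10^(71/10) + 1.1·10^(56/10) = 6.338e+07.
L_eq = 10·log₁₀(6.338e+07/6.1) = 70.17 dB(A).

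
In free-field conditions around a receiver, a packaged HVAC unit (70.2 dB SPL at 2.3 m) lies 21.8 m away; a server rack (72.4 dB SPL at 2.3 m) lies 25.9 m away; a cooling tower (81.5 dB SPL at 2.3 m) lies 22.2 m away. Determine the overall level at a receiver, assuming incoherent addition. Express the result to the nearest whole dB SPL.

Apply inverse-square spreading to bring every level to the receiver, then sum 10^(L/10).
packaged HVAC unit: 70.2 − 20·log₁₀(21.8/2.3) = 70.2 − 19.53 = 50.67 dB SPL.
server rack: 72.4 − 20·log₁₀(25.9/2.3) = 72.4 − 21.03 = 51.37 dB SPL.
cooling tower: 81.5 − 20·log₁₀(22.2/2.3) = 81.5 − 19.69 = 61.81 dB SPL.
Σ 10^(L/10) = 1.770e+06 → L_total = 10·log₁₀(1.770e+06) = 62.48 dB SPL.

62 dB SPL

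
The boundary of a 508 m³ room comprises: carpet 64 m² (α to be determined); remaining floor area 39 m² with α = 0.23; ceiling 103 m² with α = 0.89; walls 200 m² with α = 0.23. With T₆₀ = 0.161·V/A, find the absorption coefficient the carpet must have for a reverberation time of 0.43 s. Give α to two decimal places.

0.68

From T₆₀ = 0.161·V/A, the target T₆₀ = 0.43 s needs A = 0.161·508/0.43 = 190.20 m².
Absorption from the other surfaces = 39·0.23 + 103·0.89 + 200·0.23 = 146.64 m², so the carpet must supply 43.56 m² over 64 m².
α = 43.56/64 = 0.681.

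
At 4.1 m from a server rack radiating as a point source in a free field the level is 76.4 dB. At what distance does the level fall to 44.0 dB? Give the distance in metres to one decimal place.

For a point source L₁ − L₂ = 20·log₁₀(r₂/r₁), so r₂ = r₁·10^((L₁−L₂)/20).
r₂ = 4.1·10^((76.4−44.0)/20) = 4.1·10^(32.4/20) = 170.92 m.

170.9 m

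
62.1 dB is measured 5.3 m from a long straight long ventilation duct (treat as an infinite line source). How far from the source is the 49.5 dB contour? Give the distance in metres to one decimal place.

The 12.6 dB drop corresponds to a distance ratio of 10^(12.6/10) for a line source.
r₂ = 5.3·10^((62.1−49.5)/10) = 5.3·10^(12.6/10) = 96.44 m.

96.4 m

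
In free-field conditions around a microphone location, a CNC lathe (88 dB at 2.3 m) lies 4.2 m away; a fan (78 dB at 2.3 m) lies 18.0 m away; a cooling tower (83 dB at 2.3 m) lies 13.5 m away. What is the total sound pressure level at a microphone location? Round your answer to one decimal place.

First find each source's level at the receiver (point-source: −20·log₁₀(r/r_ref)), then combine on an intensity basis.
CNC lathe: 88 − 20·log₁₀(4.2/2.3) = 88 − 5.23 = 82.77 dB.
fan: 78 − 20·log₁₀(18.0/2.3) = 78 − 17.87 = 60.13 dB.
cooling tower: 83 − 20·log₁₀(13.5/2.3) = 83 − 15.37 = 67.63 dB.
Σ 10^(L/10) = 1.960e+08 → L_total = 10·log₁₀(1.960e+08) = 82.92 dB.

82.9 dB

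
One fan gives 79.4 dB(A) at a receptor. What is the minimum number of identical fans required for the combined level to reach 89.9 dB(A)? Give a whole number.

Need L₁ + 10·log₁₀ N ≥ 89.9, i.e. log₁₀ N ≥ 1.05.
N ≥ 10^(10.5/10) = 11.220, so N = 12.

12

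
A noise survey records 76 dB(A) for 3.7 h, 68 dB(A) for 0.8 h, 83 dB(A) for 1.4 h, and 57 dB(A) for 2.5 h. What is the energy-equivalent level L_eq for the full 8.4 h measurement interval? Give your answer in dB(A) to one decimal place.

77.1 dB(A)

Weight each interval's intensity by its duration and average over T = 8.4 h:
Σ tᵢ·10^(Lᵢ/10) = 3.7·10^(76/10) + 0.8·10^(68/10) + 1.4·10^(83/10) + 2.5·10^(57/10) = 4.329e+08.
L_eq = 10·log₁₀(4.329e+08/8.4) = 77.12 dB(A).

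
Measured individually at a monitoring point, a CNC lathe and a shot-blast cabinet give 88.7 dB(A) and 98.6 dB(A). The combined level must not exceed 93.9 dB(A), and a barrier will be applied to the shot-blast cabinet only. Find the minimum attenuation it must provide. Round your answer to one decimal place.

The untreated sources together contribute 10^(88.7/10) = 7.413e+08, i.e. 88.70 dB(A).
To meet 93.9 dB(A) overall, the treated shot-blast cabinet may contribute at most 10^(93.9/10) − 7.413e+08 = 1.713e+09, i.e. 92.34 dB(A).
So the shot-blast cabinet must be reduced from 98.6 to 92.34 dB(A): IL = 6.26 dB.

6.3 dB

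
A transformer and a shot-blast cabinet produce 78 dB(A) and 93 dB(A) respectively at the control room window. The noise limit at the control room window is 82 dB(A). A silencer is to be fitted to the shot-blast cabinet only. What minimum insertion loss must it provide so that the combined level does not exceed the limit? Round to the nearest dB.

13 dB

The untreated sources together contribute 10^(78/10) = 6.310e+07, i.e. 78.00 dB(A).
The limit corresponds to 10^(82/10) = 1.585e+08; subtracting the fixed part leaves 9.539e+07 for the shot-blast cabinet, i.e. 79.80 dB(A).
Required insertion loss = 93 − 79.80 = 13.20 dB.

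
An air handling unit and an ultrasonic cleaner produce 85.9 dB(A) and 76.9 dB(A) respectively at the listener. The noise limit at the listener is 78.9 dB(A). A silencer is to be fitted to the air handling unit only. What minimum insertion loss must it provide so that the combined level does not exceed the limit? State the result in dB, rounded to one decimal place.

11.3 dB

Fixed contribution from the other source: Σ 10^(L/10) = 10^(76.9/10) = 4.898e+07 (76.90 dB(A)).
The limit corresponds to 10^(78.9/10) = 7.762e+07; subtracting the fixed part leaves 2.865e+07 for the air handling unit, i.e. 74.57 dB(A).
Required insertion loss = 85.9 − 74.57 = 11.33 dB.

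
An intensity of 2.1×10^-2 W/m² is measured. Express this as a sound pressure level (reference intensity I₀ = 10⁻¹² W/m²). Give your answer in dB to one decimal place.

Dividing by I₀ shifts the exponent by 12: I/I₀ = 2.1×10^10.
L = 10·(0.3222 + 10) = 103.22 dB.

103.2 dB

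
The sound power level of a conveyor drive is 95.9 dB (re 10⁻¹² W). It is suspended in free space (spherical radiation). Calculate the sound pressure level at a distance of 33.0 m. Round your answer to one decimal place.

54.5 dB

Free-field spherical radiation: L_p = L_w − 10·log₁₀(4π·r²), r = 33.0 m.
4π·r² = 1.368e+04 m², 10·log₁₀ of that is 41.362 dB.
L_p = 95.9 − 41.362 = 54.54 dB.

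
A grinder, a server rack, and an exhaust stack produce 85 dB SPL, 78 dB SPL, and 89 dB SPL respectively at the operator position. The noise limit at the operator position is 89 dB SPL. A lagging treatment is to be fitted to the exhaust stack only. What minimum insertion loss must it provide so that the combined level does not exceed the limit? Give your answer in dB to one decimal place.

2.8 dB

The untreated sources together contribute 10^(85/10) + 10^(78/10) = 3.793e+08, i.e. 85.79 dB SPL.
The limit corresponds to 10^(89/10) = 7.943e+08; subtracting the fixed part leaves 4.150e+08 for the exhaust stack, i.e. 86.18 dB SPL.
Required insertion loss = 89 − 86.18 = 2.82 dB.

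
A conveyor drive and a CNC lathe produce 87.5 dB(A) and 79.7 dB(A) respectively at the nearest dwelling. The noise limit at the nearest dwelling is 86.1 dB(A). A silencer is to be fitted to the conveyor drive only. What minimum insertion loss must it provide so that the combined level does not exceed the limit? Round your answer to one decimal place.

The untreated sources together contribute 10^(79.7/10) = 9.333e+07, i.e. 79.70 dB(A).
To meet 86.1 dB(A) overall, the treated conveyor drive may contribute at most 10^(86.1/10) − 9.333e+07 = 3.141e+08, i.e. 84.97 dB(A).
Required insertion loss = 87.5 − 84.97 = 2.53 dB.

2.5 dB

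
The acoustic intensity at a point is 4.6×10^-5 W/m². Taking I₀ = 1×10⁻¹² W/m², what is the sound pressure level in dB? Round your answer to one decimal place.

76.6 dB

I/I₀ = 4.6×10^-5/10⁻¹² = 4.6×10^7, and L = 10·log₁₀(I/I₀).
L = 10·(0.6628 + 7) = 76.63 dB.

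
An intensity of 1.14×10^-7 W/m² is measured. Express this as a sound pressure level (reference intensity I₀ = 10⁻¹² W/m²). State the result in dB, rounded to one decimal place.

Dividing by I₀ shifts the exponent by 12: I/I₀ = 1.14×10^5.
L = 10·(0.0569 + 5) = 50.57 dB.

50.6 dB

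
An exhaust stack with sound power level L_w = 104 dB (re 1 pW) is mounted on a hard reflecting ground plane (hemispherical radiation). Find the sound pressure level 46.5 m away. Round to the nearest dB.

63 dB

The power spreads over a hemisphere of area 2π·r², so L_p = L_w − 10·log₁₀(2π·r²).
2π·r² = 1.359e+04 m², 10·log₁₀ of that is 41.331 dB.
L_p = 104 − 41.331 = 62.67 dB.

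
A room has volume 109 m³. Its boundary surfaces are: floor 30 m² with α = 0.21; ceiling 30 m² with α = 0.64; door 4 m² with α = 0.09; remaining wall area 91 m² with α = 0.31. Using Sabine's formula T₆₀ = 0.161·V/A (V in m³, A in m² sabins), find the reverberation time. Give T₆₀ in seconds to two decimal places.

A = Σ Sᵢαᵢ = 30·0.21 + 30·0.64 + 4·0.09 + 91·0.31 = 54.07 m².
T₆₀ = 0.161·V/A = 0.161·109/54.07 = 0.325 s.

0.32 s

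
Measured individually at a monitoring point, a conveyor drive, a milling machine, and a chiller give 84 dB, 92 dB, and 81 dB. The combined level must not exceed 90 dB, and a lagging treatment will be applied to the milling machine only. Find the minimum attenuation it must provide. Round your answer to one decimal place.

Everything except the milling machine sums to 10^(84/10) + 10^(81/10) = 3.771e+08 in linear terms, 85.76 dB.
The limit corresponds to 10^(90/10) = 1.000e+09; subtracting the fixed part leaves 6.229e+08 for the milling machine, i.e. 87.94 dB.
So the milling machine must be reduced from 92 to 87.94 dB: IL = 4.06 dB.

4.1 dB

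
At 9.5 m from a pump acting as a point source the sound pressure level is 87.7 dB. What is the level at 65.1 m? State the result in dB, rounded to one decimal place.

Point-source attenuation: ΔL = 20·log₁₀(r₂/r₁) = 20·log₁₀(65.1/9.5) = 16.717 dB.
L₂ = 87.7 − 20·log₁₀(65.1/9.5) = 87.7 − 16.717 = 70.98 dB.

71.0 dB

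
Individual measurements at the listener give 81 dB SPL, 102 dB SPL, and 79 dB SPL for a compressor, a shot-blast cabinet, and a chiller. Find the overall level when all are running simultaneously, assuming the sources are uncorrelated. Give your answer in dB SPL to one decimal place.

102.1 dB SPL

For uncorrelated sources the intensities add, so convert each level to linear form, sum, and take 10·log₁₀ of the total.
Σ 10^(L/10) = 10^(81/10) + 10^(102/10) + 10^(79/10) = 1.605e+10.
L_total = 10·log₁₀(1.605e+10) = 102.06 dB SPL.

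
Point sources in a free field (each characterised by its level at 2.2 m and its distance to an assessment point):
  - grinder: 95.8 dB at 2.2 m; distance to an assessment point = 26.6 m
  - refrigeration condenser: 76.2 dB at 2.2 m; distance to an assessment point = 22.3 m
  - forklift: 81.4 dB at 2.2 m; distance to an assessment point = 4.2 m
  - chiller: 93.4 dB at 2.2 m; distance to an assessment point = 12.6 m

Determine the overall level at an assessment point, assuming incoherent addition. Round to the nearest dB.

First find each source's level at the receiver (point-source: −20·log₁₀(r/r_ref)), then combine on an intensity basis.
grinder: 95.8 − 20·log₁₀(26.6/2.2) = 95.8 − 21.65 = 74.15 dB.
refrigeration condenser: 76.2 − 20·log₁₀(22.3/2.2) = 76.2 − 20.12 = 56.08 dB.
forklift: 81.4 − 20·log₁₀(4.2/2.2) = 81.4 − 5.62 = 75.78 dB.
chiller: 93.4 − 20·log₁₀(12.6/2.2) = 93.4 − 15.16 = 78.24 dB.
Σ 10^(L/10) = 1.310e+08 → L_total = 10·log₁₀(1.310e+08) = 81.17 dB.

81 dB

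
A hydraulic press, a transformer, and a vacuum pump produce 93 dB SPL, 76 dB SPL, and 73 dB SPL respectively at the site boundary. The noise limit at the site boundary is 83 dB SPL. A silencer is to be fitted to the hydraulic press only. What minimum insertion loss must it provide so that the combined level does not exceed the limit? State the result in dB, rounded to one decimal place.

Fixed contribution from the other sources: Σ 10^(L/10) = 10^(76/10) + 10^(73/10) = 5.976e+07 (77.76 dB SPL).
The limit corresponds to 10^(83/10) = 1.995e+08; subtracting the fixed part leaves 1.398e+08 for the hydraulic press, i.e. 81.45 dB SPL.
Required insertion loss = 93 − 81.45 = 11.55 dB.

11.5 dB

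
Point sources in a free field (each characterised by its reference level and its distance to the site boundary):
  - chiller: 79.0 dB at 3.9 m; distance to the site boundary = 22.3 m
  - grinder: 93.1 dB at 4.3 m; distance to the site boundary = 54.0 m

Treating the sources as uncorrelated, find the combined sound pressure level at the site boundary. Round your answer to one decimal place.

First find each source's level at the receiver (point-source: −20·log₁₀(r/r_ref)), then combine on an intensity basis.
chiller: 79.0 − 20·log₁₀(22.3/3.9) = 79.0 − 15.14 = 63.86 dB.
grinder: 93.1 − 20·log₁₀(54.0/4.3) = 93.1 − 21.98 = 71.12 dB.
Σ 10^(L/10) = 1.538e+07 → L_total = 10·log₁₀(1.538e+07) = 71.87 dB.

71.9 dB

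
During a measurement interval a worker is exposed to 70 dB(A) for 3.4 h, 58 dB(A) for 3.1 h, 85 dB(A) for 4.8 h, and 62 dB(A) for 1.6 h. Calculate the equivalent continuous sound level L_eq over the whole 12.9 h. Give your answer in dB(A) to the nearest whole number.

The energy average is taken in the linear domain: L_eq = 10·log₁₀[(Σ tᵢ·10^(Lᵢ/10))/T], T = 12.9 h.
Σ tᵢ·10^(Lᵢ/10) = 3.4·10^(70/10) + 3.1·10^(58/10) + 4.8·10^(85/10) + 1.6·10^(62/10) = 1.556e+09.
L_eq = 10·log₁₀(1.556e+09/12.9) = 80.82 dB(A).

81 dB(A)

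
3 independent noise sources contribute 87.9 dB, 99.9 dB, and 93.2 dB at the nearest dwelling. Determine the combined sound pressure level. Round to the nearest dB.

For uncorrelated sources the intensities add, so convert each level to linear form, sum, and take 10·log₁₀ of the total.
Σ 10^(L/10) = 10^(87.9/10) + 10^(99.9/10) + 10^(93.2/10) = 1.248e+10.
L_total = 10·log₁₀(1.248e+10) = 100.96 dB.

101 dB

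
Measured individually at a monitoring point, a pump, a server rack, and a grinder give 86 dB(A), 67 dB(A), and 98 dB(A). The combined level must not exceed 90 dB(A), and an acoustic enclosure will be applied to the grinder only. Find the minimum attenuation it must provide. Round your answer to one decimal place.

10.2 dB

Everything except the grinder sums to 10^(86/10) + 10^(67/10) = 4.031e+08 in linear terms, 86.05 dB(A).
The limit corresponds to 10^(90/10) = 1.000e+09; subtracting the fixed part leaves 5.969e+08 for the grinder, i.e. 87.76 dB(A).
So the grinder must be reduced from 98 to 87.76 dB(A): IL = 10.24 dB.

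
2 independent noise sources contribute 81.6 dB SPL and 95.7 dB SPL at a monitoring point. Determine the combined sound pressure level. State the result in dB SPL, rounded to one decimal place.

95.9 dB SPL

For uncorrelated sources the intensities add, so convert each level to linear form, sum, and take 10·log₁₀ of the total.
Σ 10^(L/10) = 10^(81.6/10) + 10^(95.7/10) = 3.860e+09.
L_total = 10·log₁₀(3.860e+09) = 95.87 dB SPL.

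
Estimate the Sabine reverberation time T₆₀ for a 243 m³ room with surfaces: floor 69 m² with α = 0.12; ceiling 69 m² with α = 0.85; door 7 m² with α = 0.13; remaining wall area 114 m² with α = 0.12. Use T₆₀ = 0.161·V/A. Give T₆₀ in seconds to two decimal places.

A = Σ Sᵢαᵢ = 69·0.12 + 69·0.85 + 7·0.13 + 114·0.12 = 81.52 m².
T₆₀ = 0.161·V/A = 0.161·243/81.52 = 0.480 s.

0.48 s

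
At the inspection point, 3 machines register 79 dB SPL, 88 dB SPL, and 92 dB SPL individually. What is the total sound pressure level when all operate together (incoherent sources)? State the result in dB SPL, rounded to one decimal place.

Incoherent sources combine by intensity addition: L_total = 10·log₁₀(Σ 10^(L_i/10)).
Σ 10^(L/10) = 10^(79/10) + 10^(88/10) + 10^(92/10) = 2.295e+09.
L_total = 10·log₁₀(2.295e+09) = 93.61 dB SPL.

93.6 dB SPL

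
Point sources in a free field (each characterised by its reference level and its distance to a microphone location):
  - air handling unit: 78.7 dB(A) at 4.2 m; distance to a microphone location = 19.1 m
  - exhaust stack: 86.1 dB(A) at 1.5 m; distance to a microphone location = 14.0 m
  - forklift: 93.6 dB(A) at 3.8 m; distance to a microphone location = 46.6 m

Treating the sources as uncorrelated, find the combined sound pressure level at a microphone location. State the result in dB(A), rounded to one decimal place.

Propagate each source to the receiver with L = L_ref − 20·log₁₀(r/r_ref), then add intensities.
air handling unit: 78.7 − 20·log₁₀(19.1/4.2) = 78.7 − 13.16 = 65.54 dB(A).
exhaust stack: 86.1 − 20·log₁₀(14.0/1.5) = 86.1 − 19.40 = 66.70 dB(A).
forklift: 93.6 − 20·log₁₀(46.6/3.8) = 93.6 − 21.77 = 71.83 dB(A).
Σ 10^(L/10) = 2.349e+07 → L_total = 10·log₁₀(2.349e+07) = 73.71 dB(A).

73.7 dB(A)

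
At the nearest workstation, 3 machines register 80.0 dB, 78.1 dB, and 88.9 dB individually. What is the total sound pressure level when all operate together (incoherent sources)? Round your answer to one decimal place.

89.7 dB

Incoherent sources combine by intensity addition: L_total = 10·log₁₀(Σ 10^(L_i/10)).
Σ 10^(L/10) = 10^(80.0/10) + 10^(78.1/10) + 10^(88.9/10) = 9.408e+08.
L_total = 10·log₁₀(9.408e+08) = 89.74 dB.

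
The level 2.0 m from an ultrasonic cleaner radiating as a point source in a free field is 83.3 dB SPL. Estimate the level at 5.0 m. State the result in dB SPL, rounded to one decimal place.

Spherical spreading from a point source gives a 20·log₁₀(r₂/r₁) drop.
L₂ = 83.3 − 20·log₁₀(5.0/2.0) = 83.3 − 7.959 = 75.34 dB SPL.

75.3 dB SPL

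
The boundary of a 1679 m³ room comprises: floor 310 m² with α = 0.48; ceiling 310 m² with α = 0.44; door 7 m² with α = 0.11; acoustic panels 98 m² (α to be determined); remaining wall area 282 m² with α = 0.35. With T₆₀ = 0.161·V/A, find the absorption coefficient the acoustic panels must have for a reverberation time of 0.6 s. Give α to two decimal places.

0.67

A = 0.161·V/T₆₀ = 0.161·1679/0.6 = 450.53 m² sabins.
Absorption from the other surfaces = 310·0.48 + 310·0.44 + 7·0.11 + 282·0.35 = 384.67 m², so the acoustic panels must supply 65.86 m² over 98 m².
α = 65.86/98 = 0.672.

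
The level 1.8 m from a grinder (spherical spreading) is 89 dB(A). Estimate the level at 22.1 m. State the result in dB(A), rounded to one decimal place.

67.2 dB(A)

Spherical spreading from a point source gives a 20·log₁₀(r₂/r₁) drop.
L₂ = 89 − 20·log₁₀(22.1/1.8) = 89 − 21.782 = 67.22 dB(A).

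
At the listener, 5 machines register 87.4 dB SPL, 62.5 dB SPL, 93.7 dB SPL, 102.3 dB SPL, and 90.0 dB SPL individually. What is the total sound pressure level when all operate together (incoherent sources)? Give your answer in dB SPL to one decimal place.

For uncorrelated sources the intensities add, so convert each level to linear form, sum, and take 10·log₁₀ of the total.
Σ 10^(L/10) = 10^(87.4/10) + 10^(62.5/10) + 10^(93.7/10) + 10^(102.3/10) + 10^(90.0/10) = 2.088e+10.
L_total = 10·log₁₀(2.088e+10) = 103.20 dB SPL.

103.2 dB SPL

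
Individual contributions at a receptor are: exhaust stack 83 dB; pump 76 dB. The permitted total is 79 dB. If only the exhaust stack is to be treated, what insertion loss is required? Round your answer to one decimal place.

Fixed contribution from the other source: Σ 10^(L/10) = 10^(76/10) = 3.981e+07 (76.00 dB).
To meet 79 dB overall, the treated exhaust stack may contribute at most 10^(79/10) − 3.981e+07 = 3.962e+07, i.e. 75.98 dB.
Required insertion loss = 83 − 75.98 = 7.02 dB.

7.0 dB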